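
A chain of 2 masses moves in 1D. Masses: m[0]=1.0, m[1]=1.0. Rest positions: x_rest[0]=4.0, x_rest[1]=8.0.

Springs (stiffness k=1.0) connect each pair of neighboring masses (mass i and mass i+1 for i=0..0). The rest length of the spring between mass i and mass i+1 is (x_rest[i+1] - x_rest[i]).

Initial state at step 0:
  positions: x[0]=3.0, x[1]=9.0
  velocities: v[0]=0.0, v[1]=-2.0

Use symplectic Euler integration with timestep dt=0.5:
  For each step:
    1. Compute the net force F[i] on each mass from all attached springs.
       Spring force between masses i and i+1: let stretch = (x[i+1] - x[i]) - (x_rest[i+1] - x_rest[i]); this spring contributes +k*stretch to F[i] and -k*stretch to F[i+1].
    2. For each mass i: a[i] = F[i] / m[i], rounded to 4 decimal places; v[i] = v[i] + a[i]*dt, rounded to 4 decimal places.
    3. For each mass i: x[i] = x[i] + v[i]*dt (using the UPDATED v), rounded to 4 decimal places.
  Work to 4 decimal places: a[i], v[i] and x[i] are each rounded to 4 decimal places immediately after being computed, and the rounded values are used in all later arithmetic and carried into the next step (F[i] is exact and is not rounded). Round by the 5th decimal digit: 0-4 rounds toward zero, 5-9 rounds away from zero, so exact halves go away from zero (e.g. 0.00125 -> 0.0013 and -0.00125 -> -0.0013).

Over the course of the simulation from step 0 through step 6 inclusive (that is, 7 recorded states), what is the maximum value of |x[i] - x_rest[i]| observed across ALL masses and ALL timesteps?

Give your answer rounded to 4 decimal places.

Step 0: x=[3.0000 9.0000] v=[0.0000 -2.0000]
Step 1: x=[3.5000 7.5000] v=[1.0000 -3.0000]
Step 2: x=[4.0000 6.0000] v=[1.0000 -3.0000]
Step 3: x=[4.0000 5.0000] v=[0.0000 -2.0000]
Step 4: x=[3.2500 4.7500] v=[-1.5000 -0.5000]
Step 5: x=[1.8750 5.1250] v=[-2.7500 0.7500]
Step 6: x=[0.3125 5.6875] v=[-3.1250 1.1250]
Max displacement = 3.6875

Answer: 3.6875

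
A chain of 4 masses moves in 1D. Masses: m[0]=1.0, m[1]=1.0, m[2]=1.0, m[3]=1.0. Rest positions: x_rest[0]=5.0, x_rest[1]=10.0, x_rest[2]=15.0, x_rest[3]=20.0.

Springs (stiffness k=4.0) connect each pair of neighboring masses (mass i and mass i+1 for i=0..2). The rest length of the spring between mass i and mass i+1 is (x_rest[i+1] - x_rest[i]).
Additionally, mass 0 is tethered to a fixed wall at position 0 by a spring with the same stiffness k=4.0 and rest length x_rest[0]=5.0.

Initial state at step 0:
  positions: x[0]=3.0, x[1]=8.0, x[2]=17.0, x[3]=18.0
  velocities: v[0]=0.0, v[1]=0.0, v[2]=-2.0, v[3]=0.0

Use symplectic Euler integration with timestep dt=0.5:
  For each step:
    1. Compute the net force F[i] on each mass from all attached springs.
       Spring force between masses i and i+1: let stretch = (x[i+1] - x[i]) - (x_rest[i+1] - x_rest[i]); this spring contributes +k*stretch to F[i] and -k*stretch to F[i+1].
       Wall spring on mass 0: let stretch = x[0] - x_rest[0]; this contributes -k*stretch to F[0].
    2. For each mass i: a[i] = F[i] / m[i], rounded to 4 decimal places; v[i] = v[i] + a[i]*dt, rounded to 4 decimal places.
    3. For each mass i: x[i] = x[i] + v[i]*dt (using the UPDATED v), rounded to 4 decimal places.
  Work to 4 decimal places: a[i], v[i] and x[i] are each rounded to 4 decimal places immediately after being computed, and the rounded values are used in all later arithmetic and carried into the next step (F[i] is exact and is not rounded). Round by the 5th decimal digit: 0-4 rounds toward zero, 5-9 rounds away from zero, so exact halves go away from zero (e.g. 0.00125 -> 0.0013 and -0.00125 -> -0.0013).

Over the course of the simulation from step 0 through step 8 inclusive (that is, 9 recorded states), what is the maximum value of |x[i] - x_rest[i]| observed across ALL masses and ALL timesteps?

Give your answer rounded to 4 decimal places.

Step 0: x=[3.0000 8.0000 17.0000 18.0000] v=[0.0000 0.0000 -2.0000 0.0000]
Step 1: x=[5.0000 12.0000 8.0000 22.0000] v=[4.0000 8.0000 -18.0000 8.0000]
Step 2: x=[9.0000 5.0000 17.0000 17.0000] v=[8.0000 -14.0000 18.0000 -10.0000]
Step 3: x=[0.0000 14.0000 14.0000 17.0000] v=[-18.0000 18.0000 -6.0000 0.0000]
Step 4: x=[5.0000 9.0000 14.0000 19.0000] v=[10.0000 -10.0000 0.0000 4.0000]
Step 5: x=[9.0000 5.0000 14.0000 21.0000] v=[8.0000 -8.0000 0.0000 4.0000]
Step 6: x=[0.0000 14.0000 12.0000 21.0000] v=[-18.0000 18.0000 -4.0000 0.0000]
Step 7: x=[5.0000 7.0000 21.0000 17.0000] v=[10.0000 -14.0000 18.0000 -8.0000]
Step 8: x=[7.0000 12.0000 12.0000 22.0000] v=[4.0000 10.0000 -18.0000 10.0000]
Max displacement = 7.0000

Answer: 7.0000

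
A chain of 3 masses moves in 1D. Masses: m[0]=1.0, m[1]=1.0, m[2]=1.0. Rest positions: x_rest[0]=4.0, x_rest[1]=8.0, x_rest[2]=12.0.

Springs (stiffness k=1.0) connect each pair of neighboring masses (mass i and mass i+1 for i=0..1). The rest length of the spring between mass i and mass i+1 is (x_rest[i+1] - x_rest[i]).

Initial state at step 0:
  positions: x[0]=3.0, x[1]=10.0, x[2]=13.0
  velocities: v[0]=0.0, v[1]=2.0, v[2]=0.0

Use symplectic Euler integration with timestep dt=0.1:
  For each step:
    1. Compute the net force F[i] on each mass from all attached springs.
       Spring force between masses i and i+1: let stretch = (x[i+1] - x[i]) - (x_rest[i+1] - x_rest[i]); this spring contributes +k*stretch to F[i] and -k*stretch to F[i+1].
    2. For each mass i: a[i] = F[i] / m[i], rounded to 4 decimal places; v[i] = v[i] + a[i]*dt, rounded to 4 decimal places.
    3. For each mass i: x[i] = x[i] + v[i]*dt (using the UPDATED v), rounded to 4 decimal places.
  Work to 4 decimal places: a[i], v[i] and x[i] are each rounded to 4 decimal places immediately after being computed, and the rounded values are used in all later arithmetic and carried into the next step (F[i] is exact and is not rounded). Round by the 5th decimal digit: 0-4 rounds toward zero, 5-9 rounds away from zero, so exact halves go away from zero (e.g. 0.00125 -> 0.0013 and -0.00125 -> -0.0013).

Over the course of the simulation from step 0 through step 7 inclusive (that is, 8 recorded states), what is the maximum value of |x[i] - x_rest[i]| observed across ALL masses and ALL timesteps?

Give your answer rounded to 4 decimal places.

Answer: 2.3785

Derivation:
Step 0: x=[3.0000 10.0000 13.0000] v=[0.0000 2.0000 0.0000]
Step 1: x=[3.0300 10.1600 13.0100] v=[0.3000 1.6000 0.1000]
Step 2: x=[3.0913 10.2772 13.0315] v=[0.6130 1.1720 0.2150]
Step 3: x=[3.1845 10.3501 13.0655] v=[0.9316 0.7288 0.3396]
Step 4: x=[3.3093 10.3785 13.1123] v=[1.2482 0.2838 0.4681]
Step 5: x=[3.4648 10.3635 13.1718] v=[1.5551 -0.1497 0.5947]
Step 6: x=[3.6493 10.3076 13.2432] v=[1.8450 -0.5587 0.7139]
Step 7: x=[3.8604 10.2145 13.3252] v=[2.1108 -0.9310 0.8203]
Max displacement = 2.3785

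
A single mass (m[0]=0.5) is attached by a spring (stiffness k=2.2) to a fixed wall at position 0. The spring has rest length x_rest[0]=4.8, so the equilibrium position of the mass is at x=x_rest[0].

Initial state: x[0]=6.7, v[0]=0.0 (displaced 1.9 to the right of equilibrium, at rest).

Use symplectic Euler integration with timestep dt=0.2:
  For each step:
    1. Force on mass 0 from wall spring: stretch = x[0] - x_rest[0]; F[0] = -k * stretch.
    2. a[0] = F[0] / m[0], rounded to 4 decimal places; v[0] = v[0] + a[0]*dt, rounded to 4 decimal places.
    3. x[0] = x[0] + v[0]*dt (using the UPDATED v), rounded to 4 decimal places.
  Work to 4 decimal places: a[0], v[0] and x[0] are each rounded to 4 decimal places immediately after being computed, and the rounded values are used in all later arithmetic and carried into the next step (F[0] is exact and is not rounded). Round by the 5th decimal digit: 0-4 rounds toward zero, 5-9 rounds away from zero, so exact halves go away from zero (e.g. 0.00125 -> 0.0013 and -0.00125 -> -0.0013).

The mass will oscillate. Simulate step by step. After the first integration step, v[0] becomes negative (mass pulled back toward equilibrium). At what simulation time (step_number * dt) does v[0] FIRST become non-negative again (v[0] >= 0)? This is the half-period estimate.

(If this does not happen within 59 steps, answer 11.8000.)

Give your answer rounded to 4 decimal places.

Step 0: x=[6.7000] v=[0.0000]
Step 1: x=[6.3656] v=[-1.6720]
Step 2: x=[5.7557] v=[-3.0497]
Step 3: x=[4.9776] v=[-3.8907]
Step 4: x=[4.1682] v=[-4.0470]
Step 5: x=[3.4700] v=[-3.4910]
Step 6: x=[3.0059] v=[-2.3206]
Step 7: x=[2.8575] v=[-0.7418]
Step 8: x=[3.0510] v=[0.9676]
First v>=0 after going negative at step 8, time=1.6000

Answer: 1.6000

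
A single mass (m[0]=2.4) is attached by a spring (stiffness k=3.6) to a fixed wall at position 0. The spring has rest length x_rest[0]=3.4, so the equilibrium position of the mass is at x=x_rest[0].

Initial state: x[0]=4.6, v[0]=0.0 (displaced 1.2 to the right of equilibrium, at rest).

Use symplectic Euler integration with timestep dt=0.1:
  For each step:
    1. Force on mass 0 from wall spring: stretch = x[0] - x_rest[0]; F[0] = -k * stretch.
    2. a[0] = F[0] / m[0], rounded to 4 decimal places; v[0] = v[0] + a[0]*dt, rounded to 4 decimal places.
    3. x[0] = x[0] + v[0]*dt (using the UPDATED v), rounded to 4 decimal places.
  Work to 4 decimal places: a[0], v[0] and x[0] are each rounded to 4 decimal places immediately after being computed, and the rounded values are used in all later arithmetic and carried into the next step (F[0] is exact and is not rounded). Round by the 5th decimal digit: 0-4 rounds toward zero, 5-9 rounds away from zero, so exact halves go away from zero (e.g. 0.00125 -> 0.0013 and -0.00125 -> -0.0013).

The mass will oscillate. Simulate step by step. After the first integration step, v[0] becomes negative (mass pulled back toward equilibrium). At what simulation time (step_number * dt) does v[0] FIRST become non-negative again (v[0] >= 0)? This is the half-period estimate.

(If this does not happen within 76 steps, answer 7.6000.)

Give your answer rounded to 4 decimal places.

Answer: 2.6000

Derivation:
Step 0: x=[4.6000] v=[0.0000]
Step 1: x=[4.5820] v=[-0.1800]
Step 2: x=[4.5463] v=[-0.3573]
Step 3: x=[4.4934] v=[-0.5293]
Step 4: x=[4.4241] v=[-0.6933]
Step 5: x=[4.3394] v=[-0.8469]
Step 6: x=[4.2406] v=[-0.9878]
Step 7: x=[4.1292] v=[-1.1139]
Step 8: x=[4.0069] v=[-1.2233]
Step 9: x=[3.8755] v=[-1.3143]
Step 10: x=[3.7369] v=[-1.3856]
Step 11: x=[3.5933] v=[-1.4361]
Step 12: x=[3.4468] v=[-1.4651]
Step 13: x=[3.2996] v=[-1.4721]
Step 14: x=[3.1539] v=[-1.4570]
Step 15: x=[3.0119] v=[-1.4201]
Step 16: x=[2.8757] v=[-1.3619]
Step 17: x=[2.7474] v=[-1.2833]
Step 18: x=[2.6289] v=[-1.1854]
Step 19: x=[2.5219] v=[-1.0697]
Step 20: x=[2.4281] v=[-0.9380]
Step 21: x=[2.3489] v=[-0.7922]
Step 22: x=[2.2855] v=[-0.6345]
Step 23: x=[2.2388] v=[-0.4673]
Step 24: x=[2.2095] v=[-0.2931]
Step 25: x=[2.1981] v=[-0.1145]
Step 26: x=[2.2047] v=[0.0658]
First v>=0 after going negative at step 26, time=2.6000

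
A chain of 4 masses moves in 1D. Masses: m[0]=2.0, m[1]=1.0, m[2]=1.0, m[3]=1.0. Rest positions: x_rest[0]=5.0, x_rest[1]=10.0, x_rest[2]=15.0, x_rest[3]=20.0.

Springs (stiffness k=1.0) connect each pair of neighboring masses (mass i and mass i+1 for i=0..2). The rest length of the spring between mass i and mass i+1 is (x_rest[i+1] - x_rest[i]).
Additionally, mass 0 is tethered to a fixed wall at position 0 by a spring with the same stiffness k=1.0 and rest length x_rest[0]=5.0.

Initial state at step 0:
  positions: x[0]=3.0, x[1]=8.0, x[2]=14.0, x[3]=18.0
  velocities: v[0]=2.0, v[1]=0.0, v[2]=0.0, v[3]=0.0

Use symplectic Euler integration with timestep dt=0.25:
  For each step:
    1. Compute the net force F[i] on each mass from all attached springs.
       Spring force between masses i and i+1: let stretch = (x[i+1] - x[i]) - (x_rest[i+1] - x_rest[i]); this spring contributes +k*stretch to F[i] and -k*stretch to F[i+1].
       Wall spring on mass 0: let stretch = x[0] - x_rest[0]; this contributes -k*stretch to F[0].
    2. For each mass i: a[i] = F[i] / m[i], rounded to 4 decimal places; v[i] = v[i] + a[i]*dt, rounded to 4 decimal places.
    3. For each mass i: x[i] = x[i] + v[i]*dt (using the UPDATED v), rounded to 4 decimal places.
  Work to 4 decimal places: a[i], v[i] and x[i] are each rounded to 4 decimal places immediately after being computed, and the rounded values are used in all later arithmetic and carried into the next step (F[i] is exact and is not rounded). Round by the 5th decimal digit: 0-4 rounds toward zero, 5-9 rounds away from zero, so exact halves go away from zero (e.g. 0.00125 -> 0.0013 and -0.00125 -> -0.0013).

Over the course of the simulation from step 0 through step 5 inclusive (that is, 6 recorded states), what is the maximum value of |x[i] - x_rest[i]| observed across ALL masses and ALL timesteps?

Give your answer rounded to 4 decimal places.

Answer: 2.1339

Derivation:
Step 0: x=[3.0000 8.0000 14.0000 18.0000] v=[2.0000 0.0000 0.0000 0.0000]
Step 1: x=[3.5625 8.0625 13.8750 18.0625] v=[2.2500 0.2500 -0.5000 0.2500]
Step 2: x=[4.1543 8.2070 13.6484 18.1758] v=[2.3672 0.5781 -0.9063 0.4531]
Step 3: x=[4.7429 8.4383 13.3647 18.3186] v=[2.3545 0.9253 -1.1348 0.5713]
Step 4: x=[5.2988 8.7466 13.0827 18.4643] v=[2.2236 1.2331 -1.1279 0.5828]
Step 5: x=[5.7969 9.1104 12.8661 18.5862] v=[1.9922 1.4552 -0.8665 0.4874]
Max displacement = 2.1339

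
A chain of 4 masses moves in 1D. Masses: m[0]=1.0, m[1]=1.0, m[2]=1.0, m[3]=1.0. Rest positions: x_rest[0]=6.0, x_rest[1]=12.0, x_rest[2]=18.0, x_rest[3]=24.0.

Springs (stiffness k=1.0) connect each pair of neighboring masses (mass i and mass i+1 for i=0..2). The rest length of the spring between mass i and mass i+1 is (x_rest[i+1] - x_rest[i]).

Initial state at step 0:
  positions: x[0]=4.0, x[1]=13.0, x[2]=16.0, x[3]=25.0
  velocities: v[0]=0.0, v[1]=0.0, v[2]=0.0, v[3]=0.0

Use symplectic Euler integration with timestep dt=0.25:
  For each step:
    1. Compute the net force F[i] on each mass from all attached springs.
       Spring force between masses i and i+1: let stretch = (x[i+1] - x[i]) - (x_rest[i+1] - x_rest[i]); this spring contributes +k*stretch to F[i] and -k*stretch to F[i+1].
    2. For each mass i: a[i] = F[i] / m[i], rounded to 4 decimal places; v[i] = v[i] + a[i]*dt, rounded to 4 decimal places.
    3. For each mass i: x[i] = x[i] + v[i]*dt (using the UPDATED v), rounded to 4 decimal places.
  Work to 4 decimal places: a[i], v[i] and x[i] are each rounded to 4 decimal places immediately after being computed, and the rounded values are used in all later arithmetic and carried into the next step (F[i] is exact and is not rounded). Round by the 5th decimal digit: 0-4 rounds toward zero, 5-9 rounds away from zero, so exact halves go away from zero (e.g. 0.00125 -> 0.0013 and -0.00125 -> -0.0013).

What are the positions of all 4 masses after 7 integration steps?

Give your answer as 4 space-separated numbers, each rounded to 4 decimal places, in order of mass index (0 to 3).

Step 0: x=[4.0000 13.0000 16.0000 25.0000] v=[0.0000 0.0000 0.0000 0.0000]
Step 1: x=[4.1875 12.6250 16.3750 24.8125] v=[0.7500 -1.5000 1.5000 -0.7500]
Step 2: x=[4.5274 11.9570 17.0430 24.4727] v=[1.3594 -2.6719 2.6719 -1.3594]
Step 3: x=[4.9566 11.1426 17.8575 24.0435] v=[1.7168 -3.2578 3.2578 -1.7168]
Step 4: x=[5.3974 10.3612 18.6389 23.6027] v=[1.7633 -3.1256 3.1256 -1.7633]
Step 5: x=[5.7735 9.7869 19.2132 23.2266] v=[1.5043 -2.2971 2.2971 -1.5043]
Step 6: x=[6.0254 9.5509 19.4492 22.9747] v=[1.0077 -0.9439 0.9439 -1.0077]
Step 7: x=[6.1227 9.7132 19.2869 22.8774] v=[0.3891 0.6493 -0.6493 -0.3891]

Answer: 6.1227 9.7132 19.2869 22.8774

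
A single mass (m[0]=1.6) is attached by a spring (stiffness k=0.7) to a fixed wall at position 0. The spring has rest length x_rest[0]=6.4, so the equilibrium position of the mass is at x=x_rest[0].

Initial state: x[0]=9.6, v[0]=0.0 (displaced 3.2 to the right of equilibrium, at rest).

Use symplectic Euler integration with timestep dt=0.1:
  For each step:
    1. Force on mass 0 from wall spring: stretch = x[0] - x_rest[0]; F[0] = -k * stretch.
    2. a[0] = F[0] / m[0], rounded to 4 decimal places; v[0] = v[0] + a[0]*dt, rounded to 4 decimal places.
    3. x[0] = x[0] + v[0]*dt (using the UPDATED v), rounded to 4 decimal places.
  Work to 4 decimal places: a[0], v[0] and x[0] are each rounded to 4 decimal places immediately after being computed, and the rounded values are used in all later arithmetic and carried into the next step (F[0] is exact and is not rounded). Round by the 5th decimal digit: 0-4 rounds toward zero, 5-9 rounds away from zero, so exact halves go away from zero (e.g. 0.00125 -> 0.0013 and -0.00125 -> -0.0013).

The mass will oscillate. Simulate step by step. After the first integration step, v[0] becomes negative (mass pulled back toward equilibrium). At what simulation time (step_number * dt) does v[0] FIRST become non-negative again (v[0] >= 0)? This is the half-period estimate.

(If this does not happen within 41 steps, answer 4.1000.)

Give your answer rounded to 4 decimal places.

Answer: 4.1000

Derivation:
Step 0: x=[9.6000] v=[0.0000]
Step 1: x=[9.5860] v=[-0.1400]
Step 2: x=[9.5581] v=[-0.2794]
Step 3: x=[9.5163] v=[-0.4176]
Step 4: x=[9.4609] v=[-0.5539]
Step 5: x=[9.3921] v=[-0.6878]
Step 6: x=[9.3102] v=[-0.8187]
Step 7: x=[9.2156] v=[-0.9460]
Step 8: x=[9.1087] v=[-1.0692]
Step 9: x=[8.9899] v=[-1.1877]
Step 10: x=[8.8598] v=[-1.3010]
Step 11: x=[8.7189] v=[-1.4086]
Step 12: x=[8.5679] v=[-1.5101]
Step 13: x=[8.4074] v=[-1.6050]
Step 14: x=[8.2381] v=[-1.6928]
Step 15: x=[8.0608] v=[-1.7732]
Step 16: x=[7.8762] v=[-1.8459]
Step 17: x=[7.6852] v=[-1.9105]
Step 18: x=[7.4885] v=[-1.9667]
Step 19: x=[7.2871] v=[-2.0143]
Step 20: x=[7.0818] v=[-2.0531]
Step 21: x=[6.8735] v=[-2.0829]
Step 22: x=[6.6631] v=[-2.1036]
Step 23: x=[6.4516] v=[-2.1151]
Step 24: x=[6.2399] v=[-2.1174]
Step 25: x=[6.0289] v=[-2.1104]
Step 26: x=[5.8195] v=[-2.0942]
Step 27: x=[5.6126] v=[-2.0688]
Step 28: x=[5.4092] v=[-2.0344]
Step 29: x=[5.2101] v=[-1.9911]
Step 30: x=[5.0162] v=[-1.9390]
Step 31: x=[4.8284] v=[-1.8785]
Step 32: x=[4.6474] v=[-1.8097]
Step 33: x=[4.4741] v=[-1.7330]
Step 34: x=[4.3092] v=[-1.6487]
Step 35: x=[4.1535] v=[-1.5572]
Step 36: x=[4.0076] v=[-1.4589]
Step 37: x=[3.8722] v=[-1.3542]
Step 38: x=[3.7478] v=[-1.2436]
Step 39: x=[3.6350] v=[-1.1276]
Step 40: x=[3.5343] v=[-1.0066]
Step 41: x=[3.4462] v=[-0.8812]
v[0] did not become non-negative within 41 steps; using fallback time=4.1000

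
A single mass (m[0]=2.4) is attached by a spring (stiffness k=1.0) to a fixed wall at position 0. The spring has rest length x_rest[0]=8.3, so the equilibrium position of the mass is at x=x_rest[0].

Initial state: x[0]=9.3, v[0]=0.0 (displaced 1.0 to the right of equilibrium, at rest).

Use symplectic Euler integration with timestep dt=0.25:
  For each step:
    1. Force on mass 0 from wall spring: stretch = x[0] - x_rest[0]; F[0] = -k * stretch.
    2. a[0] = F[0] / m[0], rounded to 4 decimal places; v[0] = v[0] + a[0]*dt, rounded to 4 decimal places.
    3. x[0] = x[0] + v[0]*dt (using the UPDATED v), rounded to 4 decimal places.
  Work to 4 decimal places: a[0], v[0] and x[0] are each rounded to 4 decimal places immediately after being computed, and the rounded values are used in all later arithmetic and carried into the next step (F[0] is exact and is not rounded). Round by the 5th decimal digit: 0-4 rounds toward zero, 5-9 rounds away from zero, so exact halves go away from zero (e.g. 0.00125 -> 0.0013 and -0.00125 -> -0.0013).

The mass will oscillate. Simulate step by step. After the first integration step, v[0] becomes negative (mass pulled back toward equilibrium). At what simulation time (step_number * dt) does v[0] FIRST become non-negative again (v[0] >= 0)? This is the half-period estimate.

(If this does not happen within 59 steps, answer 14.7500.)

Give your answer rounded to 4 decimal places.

Step 0: x=[9.3000] v=[0.0000]
Step 1: x=[9.2740] v=[-0.1042]
Step 2: x=[9.2226] v=[-0.2057]
Step 3: x=[9.1472] v=[-0.3018]
Step 4: x=[9.0497] v=[-0.3901]
Step 5: x=[8.9327] v=[-0.4682]
Step 6: x=[8.7992] v=[-0.5341]
Step 7: x=[8.6527] v=[-0.5861]
Step 8: x=[8.4970] v=[-0.6229]
Step 9: x=[8.3362] v=[-0.6434]
Step 10: x=[8.1744] v=[-0.6472]
Step 11: x=[8.0159] v=[-0.6341]
Step 12: x=[7.8648] v=[-0.6045]
Step 13: x=[7.7250] v=[-0.5592]
Step 14: x=[7.6002] v=[-0.4993]
Step 15: x=[7.4936] v=[-0.4264]
Step 16: x=[7.4080] v=[-0.3424]
Step 17: x=[7.3456] v=[-0.2495]
Step 18: x=[7.3081] v=[-0.1501]
Step 19: x=[7.2964] v=[-0.0468]
Step 20: x=[7.3109] v=[0.0578]
First v>=0 after going negative at step 20, time=5.0000

Answer: 5.0000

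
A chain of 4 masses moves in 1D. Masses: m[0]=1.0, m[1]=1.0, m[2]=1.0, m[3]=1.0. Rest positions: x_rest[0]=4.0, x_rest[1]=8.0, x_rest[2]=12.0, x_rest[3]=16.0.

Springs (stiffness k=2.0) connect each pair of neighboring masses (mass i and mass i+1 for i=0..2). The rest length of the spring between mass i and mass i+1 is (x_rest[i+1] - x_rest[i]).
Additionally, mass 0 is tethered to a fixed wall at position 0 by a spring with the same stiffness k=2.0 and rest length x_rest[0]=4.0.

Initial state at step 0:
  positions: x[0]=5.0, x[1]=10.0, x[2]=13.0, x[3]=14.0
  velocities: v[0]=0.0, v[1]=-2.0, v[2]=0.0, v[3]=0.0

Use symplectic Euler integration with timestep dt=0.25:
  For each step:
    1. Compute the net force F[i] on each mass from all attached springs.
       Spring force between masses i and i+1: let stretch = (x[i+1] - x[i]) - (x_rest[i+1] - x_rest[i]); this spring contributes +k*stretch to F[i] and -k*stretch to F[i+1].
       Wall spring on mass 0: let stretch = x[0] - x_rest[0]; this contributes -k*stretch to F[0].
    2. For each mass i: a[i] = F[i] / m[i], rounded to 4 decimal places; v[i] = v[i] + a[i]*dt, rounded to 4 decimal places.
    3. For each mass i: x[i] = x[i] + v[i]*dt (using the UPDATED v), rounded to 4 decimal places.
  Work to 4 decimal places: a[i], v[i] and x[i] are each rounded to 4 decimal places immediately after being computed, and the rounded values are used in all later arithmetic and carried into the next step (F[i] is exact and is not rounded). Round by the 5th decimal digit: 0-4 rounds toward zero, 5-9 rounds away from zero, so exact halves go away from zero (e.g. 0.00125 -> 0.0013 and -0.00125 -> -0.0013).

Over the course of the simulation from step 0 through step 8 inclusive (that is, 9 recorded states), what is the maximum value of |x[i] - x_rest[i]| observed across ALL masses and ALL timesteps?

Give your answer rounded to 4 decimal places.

Answer: 2.3199

Derivation:
Step 0: x=[5.0000 10.0000 13.0000 14.0000] v=[0.0000 -2.0000 0.0000 0.0000]
Step 1: x=[5.0000 9.2500 12.7500 14.3750] v=[0.0000 -3.0000 -1.0000 1.5000]
Step 2: x=[4.9063 8.4063 12.2656 15.0469] v=[-0.3750 -3.3750 -1.9375 2.6875]
Step 3: x=[4.6368 7.6075 11.6465 15.8711] v=[-1.0782 -3.1954 -2.4765 3.2969]
Step 4: x=[4.1590 6.9422 11.0506 16.6673] v=[-1.9113 -2.6613 -2.3837 3.1846]
Step 5: x=[3.5092 6.4425 10.6432 17.2614] v=[-2.5992 -1.9987 -1.6296 2.3763]
Step 6: x=[2.7874 6.1013 10.5380 17.5282] v=[-2.8872 -1.3650 -0.4209 1.0672]
Step 7: x=[2.1314 5.9004 10.7520 17.4212] v=[-2.6240 -0.8036 0.8559 -0.4279]
Step 8: x=[1.6801 5.8348 11.1932 16.9806] v=[-1.8052 -0.2623 1.7647 -1.7625]
Max displacement = 2.3199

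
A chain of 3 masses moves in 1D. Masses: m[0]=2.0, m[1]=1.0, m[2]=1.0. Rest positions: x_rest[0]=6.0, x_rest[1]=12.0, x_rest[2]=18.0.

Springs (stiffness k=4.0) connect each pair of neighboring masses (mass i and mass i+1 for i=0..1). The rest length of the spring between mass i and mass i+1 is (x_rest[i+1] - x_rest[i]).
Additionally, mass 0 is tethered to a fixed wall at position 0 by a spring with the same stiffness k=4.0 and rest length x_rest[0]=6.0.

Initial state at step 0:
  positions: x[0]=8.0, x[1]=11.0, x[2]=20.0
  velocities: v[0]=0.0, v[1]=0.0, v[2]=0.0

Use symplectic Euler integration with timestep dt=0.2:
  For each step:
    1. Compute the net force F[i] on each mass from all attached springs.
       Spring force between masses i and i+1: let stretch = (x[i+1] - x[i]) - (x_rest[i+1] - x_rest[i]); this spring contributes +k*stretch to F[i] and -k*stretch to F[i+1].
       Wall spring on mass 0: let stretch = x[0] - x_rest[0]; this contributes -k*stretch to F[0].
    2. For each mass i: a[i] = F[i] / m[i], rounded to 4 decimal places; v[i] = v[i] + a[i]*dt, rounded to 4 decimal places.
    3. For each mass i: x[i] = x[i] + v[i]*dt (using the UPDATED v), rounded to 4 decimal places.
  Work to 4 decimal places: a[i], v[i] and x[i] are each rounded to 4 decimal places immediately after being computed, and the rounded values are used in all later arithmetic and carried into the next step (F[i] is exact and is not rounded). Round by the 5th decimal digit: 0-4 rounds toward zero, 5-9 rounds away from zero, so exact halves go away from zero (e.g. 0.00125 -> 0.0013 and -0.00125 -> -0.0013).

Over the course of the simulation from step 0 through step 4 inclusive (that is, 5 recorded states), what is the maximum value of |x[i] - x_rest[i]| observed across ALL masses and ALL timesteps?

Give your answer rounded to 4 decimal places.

Answer: 3.2077

Derivation:
Step 0: x=[8.0000 11.0000 20.0000] v=[0.0000 0.0000 0.0000]
Step 1: x=[7.6000 11.9600 19.5200] v=[-2.0000 4.8000 -2.4000]
Step 2: x=[6.9408 13.4320 18.7904] v=[-3.2960 7.3600 -3.6480]
Step 3: x=[6.2456 14.7228 18.1635] v=[-3.4758 6.4538 -3.1347]
Step 4: x=[5.7290 15.2077 17.9460] v=[-2.5832 2.4246 -1.0873]
Max displacement = 3.2077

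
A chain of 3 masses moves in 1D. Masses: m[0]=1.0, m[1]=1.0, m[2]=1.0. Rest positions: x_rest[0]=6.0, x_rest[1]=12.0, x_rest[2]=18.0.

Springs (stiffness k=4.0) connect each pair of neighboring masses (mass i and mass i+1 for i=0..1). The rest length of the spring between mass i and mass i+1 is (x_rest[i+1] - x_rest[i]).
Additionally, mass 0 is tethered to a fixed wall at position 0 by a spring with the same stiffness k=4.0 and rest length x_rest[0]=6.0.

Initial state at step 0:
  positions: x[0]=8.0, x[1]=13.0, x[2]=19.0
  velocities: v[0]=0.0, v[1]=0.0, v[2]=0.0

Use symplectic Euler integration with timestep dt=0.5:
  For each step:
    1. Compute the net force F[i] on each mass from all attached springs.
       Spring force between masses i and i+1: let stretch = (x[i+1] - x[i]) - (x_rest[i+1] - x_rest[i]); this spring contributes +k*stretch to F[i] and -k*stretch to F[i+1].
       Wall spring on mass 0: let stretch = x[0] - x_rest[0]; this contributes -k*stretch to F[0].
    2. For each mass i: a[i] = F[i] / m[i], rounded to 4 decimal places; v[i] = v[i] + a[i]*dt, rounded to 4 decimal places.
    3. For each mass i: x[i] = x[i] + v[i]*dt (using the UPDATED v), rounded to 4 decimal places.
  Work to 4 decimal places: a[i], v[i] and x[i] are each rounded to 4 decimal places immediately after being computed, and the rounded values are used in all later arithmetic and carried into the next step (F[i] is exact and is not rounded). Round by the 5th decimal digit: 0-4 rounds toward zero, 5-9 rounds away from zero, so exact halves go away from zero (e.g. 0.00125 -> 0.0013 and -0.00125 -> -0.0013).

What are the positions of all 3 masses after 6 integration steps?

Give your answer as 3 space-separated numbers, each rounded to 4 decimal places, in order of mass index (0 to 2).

Answer: 4.0000 11.0000 17.0000

Derivation:
Step 0: x=[8.0000 13.0000 19.0000] v=[0.0000 0.0000 0.0000]
Step 1: x=[5.0000 14.0000 19.0000] v=[-6.0000 2.0000 0.0000]
Step 2: x=[6.0000 11.0000 20.0000] v=[2.0000 -6.0000 2.0000]
Step 3: x=[6.0000 12.0000 18.0000] v=[0.0000 2.0000 -4.0000]
Step 4: x=[6.0000 13.0000 16.0000] v=[0.0000 2.0000 -4.0000]
Step 5: x=[7.0000 10.0000 17.0000] v=[2.0000 -6.0000 2.0000]
Step 6: x=[4.0000 11.0000 17.0000] v=[-6.0000 2.0000 0.0000]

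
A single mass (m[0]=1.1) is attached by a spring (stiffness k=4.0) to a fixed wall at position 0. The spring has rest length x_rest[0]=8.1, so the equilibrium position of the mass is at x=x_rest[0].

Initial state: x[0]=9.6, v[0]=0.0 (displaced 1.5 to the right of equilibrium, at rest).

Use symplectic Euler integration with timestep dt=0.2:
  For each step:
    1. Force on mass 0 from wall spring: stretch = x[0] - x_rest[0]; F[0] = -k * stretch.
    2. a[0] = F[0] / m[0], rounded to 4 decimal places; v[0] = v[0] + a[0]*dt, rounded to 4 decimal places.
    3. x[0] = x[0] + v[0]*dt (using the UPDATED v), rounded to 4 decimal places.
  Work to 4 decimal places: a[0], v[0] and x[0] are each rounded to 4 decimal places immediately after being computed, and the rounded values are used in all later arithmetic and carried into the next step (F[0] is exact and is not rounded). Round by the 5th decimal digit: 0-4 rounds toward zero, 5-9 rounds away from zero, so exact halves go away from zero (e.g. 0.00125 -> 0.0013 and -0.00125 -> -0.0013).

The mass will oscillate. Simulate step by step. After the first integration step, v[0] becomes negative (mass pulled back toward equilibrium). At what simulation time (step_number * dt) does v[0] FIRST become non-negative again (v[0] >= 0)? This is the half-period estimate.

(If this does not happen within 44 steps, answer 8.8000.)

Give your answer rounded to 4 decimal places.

Answer: 1.8000

Derivation:
Step 0: x=[9.6000] v=[0.0000]
Step 1: x=[9.3818] v=[-1.0909]
Step 2: x=[8.9772] v=[-2.0231]
Step 3: x=[8.4450] v=[-2.6611]
Step 4: x=[7.8626] v=[-2.9120]
Step 5: x=[7.3147] v=[-2.7393]
Step 6: x=[6.8811] v=[-2.1682]
Step 7: x=[6.6248] v=[-1.2817]
Step 8: x=[6.5830] v=[-0.2088]
Step 9: x=[6.7619] v=[0.8945]
First v>=0 after going negative at step 9, time=1.8000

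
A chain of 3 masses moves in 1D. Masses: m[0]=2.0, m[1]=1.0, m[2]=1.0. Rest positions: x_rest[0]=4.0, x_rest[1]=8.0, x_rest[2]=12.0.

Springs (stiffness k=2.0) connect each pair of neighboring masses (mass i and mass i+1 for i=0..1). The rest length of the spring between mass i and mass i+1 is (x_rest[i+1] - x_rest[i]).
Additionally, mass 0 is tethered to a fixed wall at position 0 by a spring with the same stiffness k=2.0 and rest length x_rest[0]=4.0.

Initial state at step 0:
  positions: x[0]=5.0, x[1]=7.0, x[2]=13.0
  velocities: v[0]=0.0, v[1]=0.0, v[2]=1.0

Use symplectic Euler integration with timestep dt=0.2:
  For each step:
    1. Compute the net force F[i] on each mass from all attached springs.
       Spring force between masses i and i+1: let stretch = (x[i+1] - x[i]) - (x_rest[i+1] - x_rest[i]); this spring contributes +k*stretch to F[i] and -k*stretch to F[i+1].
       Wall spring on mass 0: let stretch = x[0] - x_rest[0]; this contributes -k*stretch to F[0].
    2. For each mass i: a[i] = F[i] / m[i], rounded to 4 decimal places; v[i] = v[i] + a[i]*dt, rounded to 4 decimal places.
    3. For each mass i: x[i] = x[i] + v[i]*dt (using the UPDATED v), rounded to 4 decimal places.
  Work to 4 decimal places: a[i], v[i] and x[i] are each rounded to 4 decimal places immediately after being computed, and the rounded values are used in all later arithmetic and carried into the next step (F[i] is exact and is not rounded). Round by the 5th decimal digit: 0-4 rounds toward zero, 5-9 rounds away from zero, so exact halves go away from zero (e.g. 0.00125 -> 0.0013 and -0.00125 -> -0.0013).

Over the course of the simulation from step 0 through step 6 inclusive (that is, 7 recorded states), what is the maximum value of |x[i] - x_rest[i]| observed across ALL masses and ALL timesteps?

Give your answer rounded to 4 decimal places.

Step 0: x=[5.0000 7.0000 13.0000] v=[0.0000 0.0000 1.0000]
Step 1: x=[4.8800 7.3200 13.0400] v=[-0.6000 1.6000 0.2000]
Step 2: x=[4.6624 7.9024 12.9424] v=[-1.0880 2.9120 -0.4880]
Step 3: x=[4.3879 8.6288 12.7616] v=[-1.3725 3.6320 -0.9040]
Step 4: x=[4.1075 9.3466 12.5702] v=[-1.4019 3.5888 -0.9571]
Step 5: x=[3.8724 9.9031 12.4409] v=[-1.1756 2.7826 -0.6465]
Step 6: x=[3.7236 10.1802 12.4286] v=[-0.7439 1.3854 -0.0616]
Max displacement = 2.1802

Answer: 2.1802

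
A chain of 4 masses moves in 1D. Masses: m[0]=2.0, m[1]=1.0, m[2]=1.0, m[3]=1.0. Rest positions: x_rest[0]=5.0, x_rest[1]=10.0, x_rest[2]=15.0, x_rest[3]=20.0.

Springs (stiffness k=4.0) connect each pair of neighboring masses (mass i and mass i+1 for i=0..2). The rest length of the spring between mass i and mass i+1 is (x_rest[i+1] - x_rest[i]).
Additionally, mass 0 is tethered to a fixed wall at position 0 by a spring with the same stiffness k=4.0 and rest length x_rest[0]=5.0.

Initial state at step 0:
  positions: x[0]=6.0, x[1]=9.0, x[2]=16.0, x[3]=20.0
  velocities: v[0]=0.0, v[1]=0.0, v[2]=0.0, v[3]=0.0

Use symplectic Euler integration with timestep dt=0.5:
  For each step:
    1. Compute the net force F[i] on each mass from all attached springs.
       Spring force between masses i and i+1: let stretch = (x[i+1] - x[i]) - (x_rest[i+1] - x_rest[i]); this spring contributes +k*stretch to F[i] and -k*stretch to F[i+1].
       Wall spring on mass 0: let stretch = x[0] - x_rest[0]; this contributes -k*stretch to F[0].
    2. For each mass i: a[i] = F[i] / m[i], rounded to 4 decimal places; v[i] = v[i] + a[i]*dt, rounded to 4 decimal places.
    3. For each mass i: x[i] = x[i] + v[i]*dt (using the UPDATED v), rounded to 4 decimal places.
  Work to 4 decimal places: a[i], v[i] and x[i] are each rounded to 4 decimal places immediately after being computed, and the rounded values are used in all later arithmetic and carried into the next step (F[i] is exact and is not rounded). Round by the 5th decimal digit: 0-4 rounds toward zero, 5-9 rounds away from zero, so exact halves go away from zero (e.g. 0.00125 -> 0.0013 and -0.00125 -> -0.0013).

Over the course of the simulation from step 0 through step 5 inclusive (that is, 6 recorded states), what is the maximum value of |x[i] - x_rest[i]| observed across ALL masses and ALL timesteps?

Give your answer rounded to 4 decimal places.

Step 0: x=[6.0000 9.0000 16.0000 20.0000] v=[0.0000 0.0000 0.0000 0.0000]
Step 1: x=[4.5000 13.0000 13.0000 21.0000] v=[-3.0000 8.0000 -6.0000 2.0000]
Step 2: x=[5.0000 8.5000 18.0000 19.0000] v=[1.0000 -9.0000 10.0000 -4.0000]
Step 3: x=[4.7500 10.0000 14.5000 21.0000] v=[-0.5000 3.0000 -7.0000 4.0000]
Step 4: x=[4.7500 10.7500 13.0000 21.5000] v=[0.0000 1.5000 -3.0000 1.0000]
Step 5: x=[5.3750 7.7500 17.7500 18.5000] v=[1.2500 -6.0000 9.5000 -6.0000]
Max displacement = 3.0000

Answer: 3.0000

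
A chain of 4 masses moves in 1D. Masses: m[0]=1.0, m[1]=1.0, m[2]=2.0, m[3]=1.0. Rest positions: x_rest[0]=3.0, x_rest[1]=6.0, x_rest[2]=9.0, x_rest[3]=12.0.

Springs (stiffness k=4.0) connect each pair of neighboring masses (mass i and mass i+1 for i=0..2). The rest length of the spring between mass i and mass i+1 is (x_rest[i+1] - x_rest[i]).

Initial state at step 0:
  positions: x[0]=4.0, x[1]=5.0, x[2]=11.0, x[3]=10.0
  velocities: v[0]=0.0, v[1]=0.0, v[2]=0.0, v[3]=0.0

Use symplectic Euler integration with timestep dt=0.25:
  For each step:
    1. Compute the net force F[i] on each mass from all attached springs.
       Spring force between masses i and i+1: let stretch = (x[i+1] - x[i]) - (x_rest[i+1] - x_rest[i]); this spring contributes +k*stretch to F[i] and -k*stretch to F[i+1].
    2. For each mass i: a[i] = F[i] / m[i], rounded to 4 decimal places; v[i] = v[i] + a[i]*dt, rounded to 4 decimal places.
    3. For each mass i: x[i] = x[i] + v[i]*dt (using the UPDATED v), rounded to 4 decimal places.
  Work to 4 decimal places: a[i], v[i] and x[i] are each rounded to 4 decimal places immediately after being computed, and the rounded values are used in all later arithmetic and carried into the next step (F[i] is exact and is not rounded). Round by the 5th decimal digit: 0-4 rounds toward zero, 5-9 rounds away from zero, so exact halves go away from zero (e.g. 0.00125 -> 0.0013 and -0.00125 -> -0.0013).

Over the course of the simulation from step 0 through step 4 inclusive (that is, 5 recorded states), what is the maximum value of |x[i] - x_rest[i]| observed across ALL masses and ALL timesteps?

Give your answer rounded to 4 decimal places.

Answer: 2.5274

Derivation:
Step 0: x=[4.0000 5.0000 11.0000 10.0000] v=[0.0000 0.0000 0.0000 0.0000]
Step 1: x=[3.5000 6.2500 10.1250 11.0000] v=[-2.0000 5.0000 -3.5000 4.0000]
Step 2: x=[2.9375 7.7813 8.8750 12.5313] v=[-2.2500 6.1250 -5.0000 6.1250]
Step 3: x=[2.8360 8.3750 7.9453 13.8985] v=[-0.4062 2.3749 -3.7187 5.4687]
Step 4: x=[3.3692 7.4766 7.8135 14.5274] v=[2.1328 -3.5938 -0.5273 2.5155]
Max displacement = 2.5274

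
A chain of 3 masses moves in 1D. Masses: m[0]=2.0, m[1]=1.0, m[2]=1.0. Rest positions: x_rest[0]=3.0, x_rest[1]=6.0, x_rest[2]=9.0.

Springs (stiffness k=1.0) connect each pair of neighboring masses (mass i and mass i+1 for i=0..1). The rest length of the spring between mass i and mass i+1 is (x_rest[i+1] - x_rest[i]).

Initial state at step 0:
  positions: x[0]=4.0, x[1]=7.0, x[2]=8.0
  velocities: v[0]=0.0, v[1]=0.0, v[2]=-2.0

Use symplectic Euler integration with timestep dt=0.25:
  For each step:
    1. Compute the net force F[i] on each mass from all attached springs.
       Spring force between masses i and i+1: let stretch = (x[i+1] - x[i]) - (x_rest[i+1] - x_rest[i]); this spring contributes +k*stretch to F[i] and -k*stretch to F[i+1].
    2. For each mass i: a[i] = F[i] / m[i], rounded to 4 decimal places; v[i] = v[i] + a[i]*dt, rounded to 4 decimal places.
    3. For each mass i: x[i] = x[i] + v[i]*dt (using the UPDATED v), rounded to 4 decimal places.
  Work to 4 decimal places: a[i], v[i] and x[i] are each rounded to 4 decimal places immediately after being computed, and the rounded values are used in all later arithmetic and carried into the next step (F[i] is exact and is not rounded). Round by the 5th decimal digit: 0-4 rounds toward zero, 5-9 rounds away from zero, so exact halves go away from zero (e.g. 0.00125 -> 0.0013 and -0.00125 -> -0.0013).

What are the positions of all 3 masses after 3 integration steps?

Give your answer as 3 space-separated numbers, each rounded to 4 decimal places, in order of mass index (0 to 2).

Step 0: x=[4.0000 7.0000 8.0000] v=[0.0000 0.0000 -2.0000]
Step 1: x=[4.0000 6.8750 7.6250] v=[0.0000 -0.5000 -1.5000]
Step 2: x=[3.9961 6.6172 7.3906] v=[-0.0156 -1.0313 -0.9375]
Step 3: x=[3.9804 6.2439 7.2954] v=[-0.0630 -1.4932 -0.3809]

Answer: 3.9804 6.2439 7.2954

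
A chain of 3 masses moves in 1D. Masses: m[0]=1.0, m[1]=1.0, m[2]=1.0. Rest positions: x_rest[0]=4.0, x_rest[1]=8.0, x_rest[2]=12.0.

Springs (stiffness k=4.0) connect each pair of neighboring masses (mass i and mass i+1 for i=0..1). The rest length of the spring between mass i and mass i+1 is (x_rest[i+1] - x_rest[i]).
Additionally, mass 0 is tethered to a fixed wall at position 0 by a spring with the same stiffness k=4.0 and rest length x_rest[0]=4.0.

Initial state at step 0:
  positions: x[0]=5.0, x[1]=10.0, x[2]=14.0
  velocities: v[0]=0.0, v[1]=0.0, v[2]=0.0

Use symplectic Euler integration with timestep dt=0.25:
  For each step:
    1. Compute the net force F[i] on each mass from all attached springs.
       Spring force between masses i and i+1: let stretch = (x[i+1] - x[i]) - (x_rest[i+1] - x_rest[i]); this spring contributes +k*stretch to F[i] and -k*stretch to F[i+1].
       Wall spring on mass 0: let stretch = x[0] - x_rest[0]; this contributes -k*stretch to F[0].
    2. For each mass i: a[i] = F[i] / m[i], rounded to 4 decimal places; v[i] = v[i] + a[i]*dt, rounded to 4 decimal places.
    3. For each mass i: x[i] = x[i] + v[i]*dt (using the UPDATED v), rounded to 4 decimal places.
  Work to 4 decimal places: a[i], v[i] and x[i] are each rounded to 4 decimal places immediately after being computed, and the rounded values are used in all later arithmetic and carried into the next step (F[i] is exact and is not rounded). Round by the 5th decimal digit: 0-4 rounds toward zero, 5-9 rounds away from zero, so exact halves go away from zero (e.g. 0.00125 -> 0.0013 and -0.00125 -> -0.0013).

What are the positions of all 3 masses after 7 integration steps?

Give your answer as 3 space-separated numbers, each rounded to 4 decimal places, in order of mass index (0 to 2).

Answer: 3.7949 7.9633 11.7077

Derivation:
Step 0: x=[5.0000 10.0000 14.0000] v=[0.0000 0.0000 0.0000]
Step 1: x=[5.0000 9.7500 14.0000] v=[0.0000 -1.0000 0.0000]
Step 2: x=[4.9375 9.3750 13.9375] v=[-0.2500 -1.5000 -0.2500]
Step 3: x=[4.7500 9.0313 13.7344] v=[-0.7500 -1.3750 -0.8125]
Step 4: x=[4.4453 8.7930 13.3555] v=[-1.2187 -0.9532 -1.5156]
Step 5: x=[4.1162 8.6084 12.8360] v=[-1.3163 -0.7384 -2.0781]
Step 6: x=[3.8811 8.3577 12.2596] v=[-0.9403 -1.0030 -2.3057]
Step 7: x=[3.7949 7.9633 11.7077] v=[-0.3448 -1.5777 -2.2076]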